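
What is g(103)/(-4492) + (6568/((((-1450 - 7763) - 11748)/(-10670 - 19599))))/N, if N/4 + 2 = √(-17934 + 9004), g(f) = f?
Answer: -232904204477/420598479204 - 24850849*I*√8930/93632787 ≈ -0.55374 - 25.081*I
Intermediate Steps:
N = -8 + 4*I*√8930 (N = -8 + 4*√(-17934 + 9004) = -8 + 4*√(-8930) = -8 + 4*(I*√8930) = -8 + 4*I*√8930 ≈ -8.0 + 377.99*I)
g(103)/(-4492) + (6568/((((-1450 - 7763) - 11748)/(-10670 - 19599))))/N = 103/(-4492) + (6568/((((-1450 - 7763) - 11748)/(-10670 - 19599))))/(-8 + 4*I*√8930) = 103*(-1/4492) + (6568/(((-9213 - 11748)/(-30269))))/(-8 + 4*I*√8930) = -103/4492 + (6568/((-20961*(-1/30269))))/(-8 + 4*I*√8930) = -103/4492 + (6568/(20961/30269))/(-8 + 4*I*√8930) = -103/4492 + (6568*(30269/20961))/(-8 + 4*I*√8930) = -103/4492 + 198806792/(20961*(-8 + 4*I*√8930))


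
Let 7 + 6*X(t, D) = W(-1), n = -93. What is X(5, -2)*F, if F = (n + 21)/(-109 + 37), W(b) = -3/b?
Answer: -⅔ ≈ -0.66667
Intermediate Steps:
X(t, D) = -⅔ (X(t, D) = -7/6 + (-3/(-1))/6 = -7/6 + (-3*(-1))/6 = -7/6 + (⅙)*3 = -7/6 + ½ = -⅔)
F = 1 (F = (-93 + 21)/(-109 + 37) = -72/(-72) = -72*(-1/72) = 1)
X(5, -2)*F = -⅔*1 = -⅔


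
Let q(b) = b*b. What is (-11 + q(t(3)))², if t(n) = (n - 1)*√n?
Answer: 1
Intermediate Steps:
t(n) = √n*(-1 + n) (t(n) = (-1 + n)*√n = √n*(-1 + n))
q(b) = b²
(-11 + q(t(3)))² = (-11 + (√3*(-1 + 3))²)² = (-11 + (√3*2)²)² = (-11 + (2*√3)²)² = (-11 + 12)² = 1² = 1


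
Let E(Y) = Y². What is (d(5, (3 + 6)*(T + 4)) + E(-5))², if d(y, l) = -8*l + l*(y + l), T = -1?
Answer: 452929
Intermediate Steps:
d(y, l) = -8*l + l*(l + y)
(d(5, (3 + 6)*(T + 4)) + E(-5))² = (((3 + 6)*(-1 + 4))*(-8 + (3 + 6)*(-1 + 4) + 5) + (-5)²)² = ((9*3)*(-8 + 9*3 + 5) + 25)² = (27*(-8 + 27 + 5) + 25)² = (27*24 + 25)² = (648 + 25)² = 673² = 452929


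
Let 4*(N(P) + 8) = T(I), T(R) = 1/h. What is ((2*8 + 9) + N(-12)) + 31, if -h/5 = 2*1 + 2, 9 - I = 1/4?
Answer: 3839/80 ≈ 47.987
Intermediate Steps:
I = 35/4 (I = 9 - 1/4 = 35/4 ≈ 8.7500)
h = -20 (h = -5*(2*1 + 2) = -5*(2 + 2) = -5*4 = -20)
T(R) = -1/20 (T(R) = 1/(-20) = -1/20)
N(P) = -641/80 (N(P) = -8 + (1/4)*(-1/20) = -8 - 1/80 = -641/80)
((2*8 + 9) + N(-12)) + 31 = ((2*8 + 9) - 641/80) + 31 = ((16 + 9) - 641/80) + 31 = (25 - 641/80) + 31 = 1359/80 + 31 = 3839/80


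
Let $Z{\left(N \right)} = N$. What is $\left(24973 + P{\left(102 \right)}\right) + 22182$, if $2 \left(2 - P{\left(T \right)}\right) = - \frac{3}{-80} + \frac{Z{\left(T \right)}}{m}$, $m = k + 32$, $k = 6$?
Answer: $\frac{143353143}{3040} \approx 47156.0$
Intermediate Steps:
$m = 38$ ($m = 6 + 32 = 38$)
$P{\left(T \right)} = \frac{317}{160} - \frac{T}{76}$ ($P{\left(T \right)} = 2 - \frac{- \frac{3}{-80} + \frac{T}{38}}{2} = 2 - \frac{\left(-3\right) \left(- \frac{1}{80}\right) + T \frac{1}{38}}{2} = 2 - \frac{\frac{3}{80} + \frac{T}{38}}{2} = 2 - \left(\frac{3}{160} + \frac{T}{76}\right) = \frac{317}{160} - \frac{T}{76}$)
$\left(24973 + P{\left(102 \right)}\right) + 22182 = \left(24973 + \left(\frac{317}{160} - \frac{51}{38}\right)\right) + 22182 = \left(24973 + \frac{1943}{3040}\right) + 22182 = \frac{75919863}{3040} + 22182 = \frac{143353143}{3040}$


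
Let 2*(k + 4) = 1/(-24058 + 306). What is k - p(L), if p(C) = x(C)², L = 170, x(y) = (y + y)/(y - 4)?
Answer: -2681892713/327255056 ≈ -8.1951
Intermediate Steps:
k = -190017/47504 (k = -4 + 1/(2*(-24058 + 306)) = -4 + (½)/(-23752) = -4 + (½)*(-1/23752) = -4 - 1/47504 = -190017/47504 ≈ -4.0000)
x(y) = 2*y/(-4 + y) (x(y) = (2*y)/(-4 + y) = 2*y/(-4 + y))
p(C) = 4*C²/(-4 + C)² (p(C) = (2*C/(-4 + C))² = 4*C²/(-4 + C)²)
k - p(L) = -190017/47504 - 4*170²/(-4 + 170)² = -190017/47504 - 4*28900/166² = -190017/47504 - 4*28900/27556 = -190017/47504 - 1*28900/6889 = -190017/47504 - 28900/6889 = -2681892713/327255056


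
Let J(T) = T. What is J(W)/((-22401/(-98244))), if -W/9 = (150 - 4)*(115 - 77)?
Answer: -28687248/131 ≈ -2.1899e+5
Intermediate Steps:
W = -49932 (W = -9*(150 - 4)*(115 - 77) = -1314*38 = -9*5548 = -49932)
J(W)/((-22401/(-98244))) = -49932/((-22401/(-98244))) = -49932/((-22401*(-1/98244))) = -49932/2489/10916 = -49932*10916/2489 = -28687248/131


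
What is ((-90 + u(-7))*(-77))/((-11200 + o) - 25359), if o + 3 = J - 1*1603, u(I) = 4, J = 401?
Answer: -3311/18882 ≈ -0.17535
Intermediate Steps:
o = -1205 (o = -3 + (401 - 1*1603) = -3 + (401 - 1603) = -3 - 1202 = -1205)
((-90 + u(-7))*(-77))/((-11200 + o) - 25359) = ((-90 + 4)*(-77))/((-11200 - 1205) - 25359) = (-86*(-77))/(-12405 - 25359) = 6622/(-37764) = 6622*(-1/37764) = -3311/18882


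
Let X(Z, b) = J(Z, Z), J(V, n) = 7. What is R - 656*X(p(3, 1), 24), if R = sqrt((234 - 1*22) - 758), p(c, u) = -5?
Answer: -4592 + I*sqrt(546) ≈ -4592.0 + 23.367*I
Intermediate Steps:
R = I*sqrt(546) (R = sqrt((234 - 22) - 758) = sqrt(212 - 758) = sqrt(-546) = I*sqrt(546) ≈ 23.367*I)
X(Z, b) = 7
R - 656*X(p(3, 1), 24) = I*sqrt(546) - 656*7 = I*sqrt(546) - 4592 = -4592 + I*sqrt(546)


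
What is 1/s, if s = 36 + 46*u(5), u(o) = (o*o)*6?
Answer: 1/6936 ≈ 0.00014418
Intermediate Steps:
u(o) = 6*o**2 (u(o) = o**2*6 = 6*o**2)
s = 6936 (s = 36 + 46*(6*5**2) = 36 + 46*(6*25) = 36 + 46*150 = 36 + 6900 = 6936)
1/s = 1/6936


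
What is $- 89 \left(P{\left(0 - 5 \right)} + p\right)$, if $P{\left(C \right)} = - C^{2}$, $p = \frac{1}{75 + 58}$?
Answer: $\frac{295836}{133} \approx 2224.3$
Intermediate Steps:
$p = \frac{1}{133} \approx 0.0075188$
$- 89 \left(P{\left(0 - 5 \right)} + p\right) = - 89 \left(- \left(0 - 5\right)^{2} + \frac{1}{133}\right) = - 89 \left(- \left(-5\right)^{2} + \frac{1}{133}\right) = - 89 \left(\left(-1\right) 25 + \frac{1}{133}\right) = - 89 \left(-25 + \frac{1}{133}\right) = \left(-89\right) \left(- \frac{3324}{133}\right) = \frac{295836}{133}$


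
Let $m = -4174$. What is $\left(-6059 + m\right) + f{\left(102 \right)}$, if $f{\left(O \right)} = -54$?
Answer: $-10287$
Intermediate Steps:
$\left(-6059 + m\right) + f{\left(102 \right)} = \left(-6059 - 4174\right) - 54 = -10233 - 54 = -10287$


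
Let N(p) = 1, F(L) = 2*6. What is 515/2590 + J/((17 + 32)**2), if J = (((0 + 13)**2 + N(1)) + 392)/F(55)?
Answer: 58192/266511 ≈ 0.21835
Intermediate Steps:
F(L) = 12
J = 281/6 (J = (((0 + 13)**2 + 1) + 392)/12 = ((13**2 + 1) + 392)*(1/12) = ((169 + 1) + 392)*(1/12) = (170 + 392)*(1/12) = 562*(1/12) = 281/6 ≈ 46.833)
515/2590 + J/((17 + 32)**2) = 515/2590 + 281/(6*((17 + 32)**2)) = 515*(1/2590) + 281/(6*(49**2)) = 103/518 + (281/6)/2401 = 103/518 + (281/6)*(1/2401) = 103/518 + 281/14406 = 58192/266511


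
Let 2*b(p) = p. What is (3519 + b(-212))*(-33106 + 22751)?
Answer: -35341615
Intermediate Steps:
b(p) = p/2
(3519 + b(-212))*(-33106 + 22751) = (3519 + (½)*(-212))*(-33106 + 22751) = (3519 - 106)*(-10355) = 3413*(-10355) = -35341615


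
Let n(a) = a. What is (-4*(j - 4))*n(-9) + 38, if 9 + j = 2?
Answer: -358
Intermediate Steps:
j = -7 (j = -9 + 2 = -7)
(-4*(j - 4))*n(-9) + 38 = -4*(-7 - 4)*(-9) + 38 = -4*(-11)*(-9) + 38 = 44*(-9) + 38 = -396 + 38 = -358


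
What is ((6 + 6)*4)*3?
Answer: 144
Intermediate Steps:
((6 + 6)*4)*3 = (12*4)*3 = 48*3 = 144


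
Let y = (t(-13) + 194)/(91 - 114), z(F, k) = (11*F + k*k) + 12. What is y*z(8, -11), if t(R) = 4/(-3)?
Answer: -127738/69 ≈ -1851.3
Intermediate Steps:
z(F, k) = 12 + k² + 11*F (z(F, k) = (11*F + k²) + 12 = (k² + 11*F) + 12 = 12 + k² + 11*F)
t(R) = -4/3 (t(R) = 4*(-⅓) = -4/3)
y = -578/69 (y = (-4/3 + 194)/(91 - 114) = (578/3)/(-23) = (578/3)*(-1/23) = -578/69 ≈ -8.3768)
y*z(8, -11) = -578*(12 + (-11)² + 11*8)/69 = -578*(12 + 121 + 88)/69 = -578/69*221 = -127738/69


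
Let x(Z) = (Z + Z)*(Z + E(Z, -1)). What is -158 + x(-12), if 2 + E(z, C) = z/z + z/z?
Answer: 130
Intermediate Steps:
E(z, C) = 0 (E(z, C) = -2 + (z/z + z/z) = -2 + (1 + 1) = -2 + 2 = 0)
x(Z) = 2*Z**2 (x(Z) = (Z + Z)*(Z + 0) = (2*Z)*Z = 2*Z**2)
-158 + x(-12) = -158 + 2*(-12)**2 = -158 + 2*144 = -158 + 288 = 130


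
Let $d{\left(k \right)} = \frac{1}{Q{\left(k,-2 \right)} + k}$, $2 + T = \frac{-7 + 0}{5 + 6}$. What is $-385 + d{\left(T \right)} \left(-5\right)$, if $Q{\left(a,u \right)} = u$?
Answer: $- \frac{19580}{51} \approx -383.92$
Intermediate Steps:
$T = - \frac{29}{11}$ ($T = -2 + \frac{-7 + 0}{5 + 6} = -2 - \frac{7}{11} = - \frac{29}{11} \approx -2.6364$)
$d{\left(k \right)} = \frac{1}{-2 + k}$
$-385 + d{\left(T \right)} \left(-5\right) = -385 + \frac{1}{-2 - \frac{29}{11}} \left(-5\right) = -385 + \frac{1}{- \frac{51}{11}} \left(-5\right) = -385 - - \frac{55}{51} = -385 + \frac{55}{51} = - \frac{19580}{51}$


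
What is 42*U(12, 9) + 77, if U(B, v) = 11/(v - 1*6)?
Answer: 231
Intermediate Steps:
U(B, v) = 11/(-6 + v) (U(B, v) = 11/(v - 6) = 11/(-6 + v))
42*U(12, 9) + 77 = 42*(11/(-6 + 9)) + 77 = 42*(11/3) + 77 = 154 + 77 = 231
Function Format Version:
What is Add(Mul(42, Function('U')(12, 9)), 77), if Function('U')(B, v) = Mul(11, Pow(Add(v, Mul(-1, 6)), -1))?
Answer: 231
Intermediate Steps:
Function('U')(B, v) = Mul(11, Pow(Add(-6, v), -1)) (Function('U')(B, v) = Mul(11, Pow(Add(v, -6), -1)) = Mul(11, Pow(Add(-6, v), -1)))
Add(Mul(42, Function('U')(12, 9)), 77) = Add(Mul(42, Mul(11, Pow(Add(-6, 9), -1))), 77) = Add(Mul(42, Mul(11, Pow(3, -1))), 77) = Add(Mul(42, Mul(11, Rational(1, 3))), 77) = Add(Mul(42, Rational(11, 3)), 77) = Add(154, 77) = 231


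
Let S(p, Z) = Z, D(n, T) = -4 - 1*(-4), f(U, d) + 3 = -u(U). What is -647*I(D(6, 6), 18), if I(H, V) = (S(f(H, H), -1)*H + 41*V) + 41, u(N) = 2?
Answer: -504013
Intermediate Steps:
f(U, d) = -5 (f(U, d) = -3 - 1*2 = -3 - 2 = -5)
D(n, T) = 0 (D(n, T) = -4 + 4 = 0)
I(H, V) = 41 - H + 41*V (I(H, V) = (-H + 41*V) + 41 = 41 - H + 41*V)
-647*I(D(6, 6), 18) = -647*(41 - 1*0 + 41*18) = -647*(41 + 0 + 738) = -647*779 = -504013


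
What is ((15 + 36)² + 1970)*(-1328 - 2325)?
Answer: -16697863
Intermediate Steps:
((15 + 36)² + 1970)*(-1328 - 2325) = (51² + 1970)*(-3653) = (2601 + 1970)*(-3653) = 4571*(-3653) = -16697863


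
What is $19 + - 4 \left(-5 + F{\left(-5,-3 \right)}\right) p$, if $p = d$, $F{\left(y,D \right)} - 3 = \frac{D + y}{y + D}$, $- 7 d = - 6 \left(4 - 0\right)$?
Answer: $\frac{229}{7} \approx 32.714$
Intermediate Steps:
$d = \frac{24}{7}$ ($d = - \frac{\left(-6\right) \left(4 - 0\right)}{7} = - \frac{\left(-6\right) \left(4 + 0\right)}{7} = - \frac{\left(-6\right) 4}{7} = \left(- \frac{1}{7}\right) \left(-24\right) = \frac{24}{7} \approx 3.4286$)
$F{\left(y,D \right)} = 4$ ($F{\left(y,D \right)} = 3 + \frac{D + y}{y + D} = 3 + \frac{D + y}{D + y} = 3 + 1 = 4$)
$p = \frac{24}{7} \approx 3.4286$
$19 + - 4 \left(-5 + F{\left(-5,-3 \right)}\right) p = 19 + - 4 \left(-5 + 4\right) \frac{24}{7} = 19 + \left(-4\right) \left(-1\right) \frac{24}{7} = 19 + 4 \cdot \frac{24}{7} = 19 + \frac{96}{7} = \frac{229}{7}$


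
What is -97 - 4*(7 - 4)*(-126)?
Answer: 1415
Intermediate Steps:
-97 - 4*(7 - 4)*(-126) = -97 - 4*3*(-126) = -97 - 12*(-126) = -97 + 1512 = 1415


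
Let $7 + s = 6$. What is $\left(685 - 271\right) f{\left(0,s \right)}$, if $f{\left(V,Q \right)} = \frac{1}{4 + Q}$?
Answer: $138$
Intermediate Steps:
$s = -1$ ($s = -7 + 6 = -1$)
$\left(685 - 271\right) f{\left(0,s \right)} = \frac{685 - 271}{4 - 1} = \frac{685 - 271}{3} = 414 \cdot \frac{1}{3} = 138$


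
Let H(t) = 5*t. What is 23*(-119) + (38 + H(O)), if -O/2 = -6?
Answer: -2639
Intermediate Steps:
O = 12 (O = -2*(-6) = 12)
23*(-119) + (38 + H(O)) = 23*(-119) + (38 + 5*12) = -2737 + (38 + 60) = -2737 + 98 = -2639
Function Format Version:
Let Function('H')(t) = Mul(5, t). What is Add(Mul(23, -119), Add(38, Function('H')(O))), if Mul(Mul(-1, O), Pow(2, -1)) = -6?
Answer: -2639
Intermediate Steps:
O = 12 (O = Mul(-2, -6) = 12)
Add(Mul(23, -119), Add(38, Function('H')(O))) = Add(Mul(23, -119), Add(38, Mul(5, 12))) = Add(-2737, Add(38, 60)) = Add(-2737, 98) = -2639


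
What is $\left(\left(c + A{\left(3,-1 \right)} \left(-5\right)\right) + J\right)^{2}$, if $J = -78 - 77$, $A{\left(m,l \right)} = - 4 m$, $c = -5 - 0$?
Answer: $10000$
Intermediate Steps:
$c = -5$ ($c = -5 + 0 = -5$)
$J = -155$ ($J = -78 - 77 = -155$)
$\left(\left(c + A{\left(3,-1 \right)} \left(-5\right)\right) + J\right)^{2} = \left(\left(-5 + \left(-4\right) 3 \left(-5\right)\right) - 155\right)^{2} = \left(\left(-5 - -60\right) - 155\right)^{2} = \left(\left(-5 + 60\right) - 155\right)^{2} = \left(55 - 155\right)^{2} = \left(-100\right)^{2} = 10000$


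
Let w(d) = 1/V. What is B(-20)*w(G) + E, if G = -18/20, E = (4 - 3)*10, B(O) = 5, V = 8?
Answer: 85/8 ≈ 10.625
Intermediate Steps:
E = 10 (E = 1*10 = 10)
G = -9/10 (G = -18*1/20 = -9/10 ≈ -0.90000)
w(d) = ⅛ (w(d) = 1/8 = ⅛)
B(-20)*w(G) + E = 5*(⅛) + 10 = 5/8 + 10 = 85/8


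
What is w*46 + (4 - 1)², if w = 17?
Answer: 791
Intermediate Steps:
w*46 + (4 - 1)² = 17*46 + (4 - 1)² = 782 + 3² = 782 + 9 = 791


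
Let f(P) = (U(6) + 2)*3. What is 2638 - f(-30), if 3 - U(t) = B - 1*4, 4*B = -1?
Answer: 10441/4 ≈ 2610.3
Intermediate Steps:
B = -¼ (B = (¼)*(-1) = -¼ ≈ -0.25000)
U(t) = 29/4 (U(t) = 3 - (-¼ - 1*4) = 3 - (-¼ - 4) = 3 - 1*(-17/4) = 3 + 17/4 = 29/4)
f(P) = 111/4 (f(P) = (29/4 + 2)*3 = (37/4)*3 = 111/4)
2638 - f(-30) = 2638 - 1*111/4 = 2638 - 111/4 = 10441/4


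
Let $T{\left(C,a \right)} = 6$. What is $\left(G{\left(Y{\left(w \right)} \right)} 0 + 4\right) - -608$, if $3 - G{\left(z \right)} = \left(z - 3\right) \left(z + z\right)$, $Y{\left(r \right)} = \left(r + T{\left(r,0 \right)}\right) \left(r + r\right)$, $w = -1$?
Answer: $612$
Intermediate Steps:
$Y{\left(r \right)} = 2 r \left(6 + r\right)$ ($Y{\left(r \right)} = \left(r + 6\right) \left(r + r\right) = \left(6 + r\right) 2 r = 2 r \left(6 + r\right)$)
$G{\left(z \right)} = 3 - 2 z \left(-3 + z\right)$ ($G{\left(z \right)} = 3 - \left(z - 3\right) \left(z + z\right) = 3 - \left(-3 + z\right) 2 z = 3 - 2 z \left(-3 + z\right)$)
$\left(G{\left(Y{\left(w \right)} \right)} 0 + 4\right) - -608 = \left(\left(3 - 2 \left(2 \left(-1\right) \left(6 - 1\right)\right)^{2} + 6 \cdot 2 \left(-1\right) \left(6 - 1\right)\right) 0 + 4\right) - -608 = \left(\left(3 - 2 \left(2 \left(-1\right) 5\right)^{2} + 6 \cdot 2 \left(-1\right) 5\right) 0 + 4\right) + 608 = \left(\left(3 - 2 \left(-10\right)^{2} + 6 \left(-10\right)\right) 0 + 4\right) + 608 = \left(\left(3 - 200 - 60\right) 0 + 4\right) + 608 = \left(\left(-257\right) 0 + 4\right) + 608 = \left(0 + 4\right) + 608 = 4 + 608 = 612$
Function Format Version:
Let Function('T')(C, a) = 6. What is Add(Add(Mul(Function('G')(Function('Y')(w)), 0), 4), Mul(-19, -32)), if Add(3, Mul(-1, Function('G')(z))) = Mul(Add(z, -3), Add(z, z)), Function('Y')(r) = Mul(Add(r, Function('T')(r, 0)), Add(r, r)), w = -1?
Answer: 612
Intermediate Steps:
Function('Y')(r) = Mul(2, r, Add(6, r)) (Function('Y')(r) = Mul(Add(r, 6), Add(r, r)) = Mul(Add(6, r), Mul(2, r)) = Mul(2, r, Add(6, r)))
Function('G')(z) = Add(3, Mul(-2, z, Add(-3, z))) (Function('G')(z) = Add(3, Mul(-1, Mul(Add(z, -3), Add(z, z)))) = Add(3, Mul(-1, Mul(Add(-3, z), Mul(2, z)))) = Add(3, Mul(-1, Mul(2, z, Add(-3, z)))) = Add(3, Mul(-2, z, Add(-3, z))))
Add(Add(Mul(Function('G')(Function('Y')(w)), 0), 4), Mul(-19, -32)) = Add(Add(Mul(Add(3, Mul(-2, Pow(Mul(2, -1, Add(6, -1)), 2)), Mul(6, Mul(2, -1, Add(6, -1)))), 0), 4), Mul(-19, -32)) = Add(Add(Mul(Add(3, Mul(-2, Pow(Mul(2, -1, 5), 2)), Mul(6, Mul(2, -1, 5))), 0), 4), 608) = Add(Add(Mul(Add(3, Mul(-2, Pow(-10, 2)), Mul(6, -10)), 0), 4), 608) = Add(Add(Mul(Add(3, Mul(-2, 100), -60), 0), 4), 608) = Add(Add(Mul(Add(3, -200, -60), 0), 4), 608) = Add(Add(Mul(-257, 0), 4), 608) = Add(Add(0, 4), 608) = Add(4, 608) = 612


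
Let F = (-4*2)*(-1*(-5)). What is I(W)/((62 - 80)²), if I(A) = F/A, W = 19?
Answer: -10/1539 ≈ -0.0064977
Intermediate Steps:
F = -40 (F = -8*5 = -40)
I(A) = -40/A
I(W)/((62 - 80)²) = (-40/19)/((62 - 80)²) = (-40*1/19)/((-18)²) = -40/19/324 = -40/19*1/324 = -10/1539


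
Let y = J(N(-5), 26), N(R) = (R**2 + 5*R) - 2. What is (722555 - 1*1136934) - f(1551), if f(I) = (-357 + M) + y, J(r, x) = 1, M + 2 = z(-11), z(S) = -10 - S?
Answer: -414022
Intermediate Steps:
M = -1 (M = -2 + (-10 - 1*(-11)) = -2 + (-10 + 11) = -2 + 1 = -1)
N(R) = -2 + R**2 + 5*R
y = 1
f(I) = -357 (f(I) = (-357 - 1) + 1 = -358 + 1 = -357)
(722555 - 1*1136934) - f(1551) = (722555 - 1*1136934) - 1*(-357) = (722555 - 1136934) + 357 = -414379 + 357 = -414022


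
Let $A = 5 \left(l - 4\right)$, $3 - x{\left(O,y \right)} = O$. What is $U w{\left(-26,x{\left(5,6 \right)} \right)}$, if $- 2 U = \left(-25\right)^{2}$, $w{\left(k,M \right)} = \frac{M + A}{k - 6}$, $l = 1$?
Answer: $- \frac{10625}{64} \approx -166.02$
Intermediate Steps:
$x{\left(O,y \right)} = 3 - O$
$A = -15$ ($A = 5 \left(1 - 4\right) = 5 \left(-3\right) = -15$)
$w{\left(k,M \right)} = \frac{-15 + M}{-6 + k}$ ($w{\left(k,M \right)} = \frac{M - 15}{k - 6} = \frac{-15 + M}{-6 + k}$)
$U = - \frac{625}{2}$ ($U = - \frac{\left(-25\right)^{2}}{2} = \left(- \frac{1}{2}\right) 625 = - \frac{625}{2} \approx -312.5$)
$U w{\left(-26,x{\left(5,6 \right)} \right)} = - \frac{625 \frac{-15 + \left(3 - 5\right)}{-6 - 26}}{2} = - \frac{625 \frac{-15 + \left(3 - 5\right)}{-32}}{2} = - \frac{625 \left(- \frac{-15 - 2}{32}\right)}{2} = - \frac{625 \left(\left(- \frac{1}{32}\right) \left(-17\right)\right)}{2} = \left(- \frac{625}{2}\right) \frac{17}{32} = - \frac{10625}{64}$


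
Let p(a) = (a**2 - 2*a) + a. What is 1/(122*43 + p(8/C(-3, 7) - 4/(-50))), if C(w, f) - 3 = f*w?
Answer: 50625/265603924 ≈ 0.00019060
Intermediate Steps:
C(w, f) = 3 + f*w
p(a) = a**2 - a
1/(122*43 + p(8/C(-3, 7) - 4/(-50))) = 1/(122*43 + (8/(3 + 7*(-3)) - 4/(-50))*(-1 + (8/(3 + 7*(-3)) - 4/(-50)))) = 1/(5246 + (8/(3 - 21) - 4*(-1/50))*(-1 + (8/(3 - 21) - 4*(-1/50)))) = 1/(5246 + (8/(-18) + 2/25)*(-1 + (8/(-18) + 2/25))) = 1/(5246 + (8*(-1/18) + 2/25)*(-1 + (8*(-1/18) + 2/25))) = 1/(5246 + (-4/9 + 2/25)*(-1 + (-4/9 + 2/25))) = 1/(5246 - 82*(-1 - 82/225)/225) = 1/(5246 - 82/225*(-307/225)) = 1/(5246 + 25174/50625) = 1/(265603924/50625) = 50625/265603924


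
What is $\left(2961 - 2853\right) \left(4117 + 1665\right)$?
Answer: $624456$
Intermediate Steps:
$\left(2961 - 2853\right) \left(4117 + 1665\right) = 108 \cdot 5782 = 624456$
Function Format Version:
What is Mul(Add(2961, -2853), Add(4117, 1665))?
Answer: 624456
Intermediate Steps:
Mul(Add(2961, -2853), Add(4117, 1665)) = Mul(108, 5782) = 624456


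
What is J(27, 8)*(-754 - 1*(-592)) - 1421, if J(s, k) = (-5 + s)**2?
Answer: -79829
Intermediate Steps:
J(27, 8)*(-754 - 1*(-592)) - 1421 = (-5 + 27)**2*(-754 - 1*(-592)) - 1421 = 22**2*(-754 + 592) - 1421 = 484*(-162) - 1421 = -78408 - 1421 = -79829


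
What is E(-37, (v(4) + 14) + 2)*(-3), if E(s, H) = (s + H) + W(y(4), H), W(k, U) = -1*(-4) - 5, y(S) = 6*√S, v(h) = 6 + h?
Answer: 36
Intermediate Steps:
W(k, U) = -1 (W(k, U) = 4 - 5 = -1)
E(s, H) = -1 + H + s (E(s, H) = (s + H) - 1 = (H + s) - 1 = -1 + H + s)
E(-37, (v(4) + 14) + 2)*(-3) = (-1 + (((6 + 4) + 14) + 2) - 37)*(-3) = (-1 + ((10 + 14) + 2) - 37)*(-3) = (-1 + (24 + 2) - 37)*(-3) = (-1 + 26 - 37)*(-3) = -12*(-3) = 36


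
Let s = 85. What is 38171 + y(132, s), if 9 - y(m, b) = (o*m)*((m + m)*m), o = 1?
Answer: -4561756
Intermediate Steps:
y(m, b) = 9 - 2*m³ (y(m, b) = 9 - 1*m*(m + m)*m = 9 - m*(2*m)*m = 9 - m*2*m² = 9 - 2*m³)
38171 + y(132, s) = 38171 + (9 - 2*132³) = 38171 + (9 - 2*2299968) = 38171 + (9 - 4599936) = 38171 - 4599927 = -4561756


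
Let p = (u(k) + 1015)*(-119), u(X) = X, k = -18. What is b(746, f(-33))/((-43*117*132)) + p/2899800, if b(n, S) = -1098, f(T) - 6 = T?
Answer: -700054507/17830870200 ≈ -0.039261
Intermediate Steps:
f(T) = 6 + T
p = -118643 (p = (-18 + 1015)*(-119) = 997*(-119) = -118643)
b(746, f(-33))/((-43*117*132)) + p/2899800 = -1098/(-43*117*132) - 118643/2899800 = -1098/((-5031*132)) - 118643*1/2899800 = -1098/(-664092) - 118643/2899800 = -1098*(-1/664092) - 118643/2899800 = 61/36894 - 118643/2899800 = -700054507/17830870200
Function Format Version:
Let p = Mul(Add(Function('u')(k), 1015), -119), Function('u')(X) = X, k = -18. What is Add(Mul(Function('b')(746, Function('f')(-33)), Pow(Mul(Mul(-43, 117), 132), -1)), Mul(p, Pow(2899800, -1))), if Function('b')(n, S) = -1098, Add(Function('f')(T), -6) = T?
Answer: Rational(-700054507, 17830870200) ≈ -0.039261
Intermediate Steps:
Function('f')(T) = Add(6, T)
p = -118643 (p = Mul(Add(-18, 1015), -119) = Mul(997, -119) = -118643)
Add(Mul(Function('b')(746, Function('f')(-33)), Pow(Mul(Mul(-43, 117), 132), -1)), Mul(p, Pow(2899800, -1))) = Add(Mul(-1098, Pow(Mul(Mul(-43, 117), 132), -1)), Mul(-118643, Pow(2899800, -1))) = Add(Mul(-1098, Pow(Mul(-5031, 132), -1)), Mul(-118643, Rational(1, 2899800))) = Add(Mul(-1098, Pow(-664092, -1)), Rational(-118643, 2899800)) = Add(Mul(-1098, Rational(-1, 664092)), Rational(-118643, 2899800)) = Add(Rational(61, 36894), Rational(-118643, 2899800)) = Rational(-700054507, 17830870200)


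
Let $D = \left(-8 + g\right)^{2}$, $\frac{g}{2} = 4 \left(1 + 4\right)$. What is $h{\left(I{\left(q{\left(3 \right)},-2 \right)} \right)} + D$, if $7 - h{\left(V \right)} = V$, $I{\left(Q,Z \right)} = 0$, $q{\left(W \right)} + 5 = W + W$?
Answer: $1031$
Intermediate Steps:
$q{\left(W \right)} = -5 + 2 W$ ($q{\left(W \right)} = -5 + \left(W + W\right) = -5 + 2 W$)
$g = 40$ ($g = 2 \cdot 4 \left(1 + 4\right) = 2 \cdot 4 \cdot 5 = 2 \cdot 20 = 40$)
$h{\left(V \right)} = 7 - V$
$D = 1024$ ($D = \left(-8 + 40\right)^{2} = 32^{2} = 1024$)
$h{\left(I{\left(q{\left(3 \right)},-2 \right)} \right)} + D = \left(7 - 0\right) + 1024 = \left(7 + 0\right) + 1024 = 7 + 1024 = 1031$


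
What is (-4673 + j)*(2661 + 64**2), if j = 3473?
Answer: -8108400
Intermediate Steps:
(-4673 + j)*(2661 + 64**2) = (-4673 + 3473)*(2661 + 64**2) = -1200*(2661 + 4096) = -1200*6757 = -8108400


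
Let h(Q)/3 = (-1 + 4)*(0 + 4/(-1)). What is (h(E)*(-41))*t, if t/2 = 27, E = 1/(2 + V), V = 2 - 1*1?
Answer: 79704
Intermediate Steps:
V = 1 (V = 2 - 1 = 1)
E = ⅓ (E = 1/(2 + 1) = 1/3 = ⅓ ≈ 0.33333)
h(Q) = -36 (h(Q) = 3*((-1 + 4)*(0 + 4/(-1))) = 3*(3*(0 + 4*(-1))) = 3*(3*(0 - 4)) = 3*(3*(-4)) = 3*(-12) = -36)
t = 54 (t = 2*27 = 54)
(h(E)*(-41))*t = -36*(-41)*54 = 1476*54 = 79704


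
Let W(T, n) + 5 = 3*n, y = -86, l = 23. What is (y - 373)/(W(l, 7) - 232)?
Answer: 17/8 ≈ 2.1250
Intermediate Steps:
W(T, n) = -5 + 3*n
(y - 373)/(W(l, 7) - 232) = (-86 - 373)/((-5 + 3*7) - 232) = -459/((-5 + 21) - 232) = -459/(16 - 232) = -459/(-216) = -459*(-1/216) = 17/8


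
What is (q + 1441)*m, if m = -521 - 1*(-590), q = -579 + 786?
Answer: 113712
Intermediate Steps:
q = 207
m = 69 (m = -521 + 590 = 69)
(q + 1441)*m = (207 + 1441)*69 = 1648*69 = 113712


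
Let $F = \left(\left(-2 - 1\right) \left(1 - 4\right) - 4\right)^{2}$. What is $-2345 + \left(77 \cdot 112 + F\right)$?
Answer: $6304$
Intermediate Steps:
$F = 25$ ($F = \left(\left(-3\right) \left(-3\right) - 4\right)^{2} = \left(9 - 4\right)^{2} = 5^{2} = 25$)
$-2345 + \left(77 \cdot 112 + F\right) = -2345 + \left(77 \cdot 112 + 25\right) = -2345 + \left(8624 + 25\right) = -2345 + 8649 = 6304$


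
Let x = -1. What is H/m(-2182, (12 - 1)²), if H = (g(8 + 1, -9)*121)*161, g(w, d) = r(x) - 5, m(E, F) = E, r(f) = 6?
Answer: -19481/2182 ≈ -8.9280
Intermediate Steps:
g(w, d) = 1 (g(w, d) = 6 - 5 = 1)
H = 19481 (H = (1*121)*161 = 121*161 = 19481)
H/m(-2182, (12 - 1)²) = 19481/(-2182) = 19481*(-1/2182) = -19481/2182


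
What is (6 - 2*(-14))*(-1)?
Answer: -34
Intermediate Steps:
(6 - 2*(-14))*(-1) = (6 + 28)*(-1) = 34*(-1) = -34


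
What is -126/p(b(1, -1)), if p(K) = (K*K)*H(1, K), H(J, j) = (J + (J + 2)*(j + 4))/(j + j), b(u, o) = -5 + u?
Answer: 63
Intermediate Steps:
H(J, j) = (J + (2 + J)*(4 + j))/(2*j) (H(J, j) = (J + (2 + J)*(4 + j))/((2*j)) = (J + (2 + J)*(4 + j))*(1/(2*j)) = (J + (2 + J)*(4 + j))/(2*j))
p(K) = K*(13 + 3*K)/2 (p(K) = (K*K)*((8 + 5*1 + K*(2 + 1))/(2*K)) = K**2*((8 + 5 + K*3)/(2*K)) = K**2*((8 + 5 + 3*K)/(2*K)) = K**2*((13 + 3*K)/(2*K)) = K*(13 + 3*K)/2)
-126/p(b(1, -1)) = -126*2/((-5 + 1)*(13 + 3*(-5 + 1))) = -126*(-1/(2*(13 + 3*(-4)))) = -126*(-1/(2*(13 - 12))) = -126/((1/2)*(-4)*1) = -126/(-2) = -126*(-1/2) = 63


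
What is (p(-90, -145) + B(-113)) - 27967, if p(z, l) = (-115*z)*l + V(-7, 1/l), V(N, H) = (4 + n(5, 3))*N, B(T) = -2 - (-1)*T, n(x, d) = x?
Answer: -1528895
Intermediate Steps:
B(T) = -2 + T
V(N, H) = 9*N (V(N, H) = (4 + 5)*N = 9*N)
p(z, l) = -63 - 115*l*z (p(z, l) = (-115*z)*l + 9*(-7) = -115*l*z - 63 = -63 - 115*l*z)
(p(-90, -145) + B(-113)) - 27967 = ((-63 - 115*(-145)*(-90)) + (-2 - 113)) - 27967 = ((-63 - 1500750) - 115) - 27967 = (-1500813 - 115) - 27967 = -1500928 - 27967 = -1528895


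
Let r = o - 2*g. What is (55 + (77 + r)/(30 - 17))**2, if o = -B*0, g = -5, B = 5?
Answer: 643204/169 ≈ 3805.9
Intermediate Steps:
o = 0 (o = -1*5*0 = -5*0 = 0)
r = 10 (r = 0 - 2*(-5) = 0 + 10 = 10)
(55 + (77 + r)/(30 - 17))**2 = (55 + (77 + 10)/(30 - 17))**2 = (55 + 87/13)**2 = (802/13)**2 = 643204/169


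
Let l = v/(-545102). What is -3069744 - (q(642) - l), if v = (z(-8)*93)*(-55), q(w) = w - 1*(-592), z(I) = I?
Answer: -836998145338/272551 ≈ -3.0710e+6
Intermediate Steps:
q(w) = 592 + w (q(w) = w + 592 = 592 + w)
v = 40920 (v = -8*93*(-55) = -744*(-55) = 40920)
l = -20460/272551 (l = 40920/(-545102) = 40920*(-1/545102) = -20460/272551 ≈ -0.075068)
-3069744 - (q(642) - l) = -3069744 - ((592 + 642) - 1*(-20460/272551)) = -3069744 - (1234 + 20460/272551) = -3069744 - 1*336348394/272551 = -3069744 - 336348394/272551 = -836998145338/272551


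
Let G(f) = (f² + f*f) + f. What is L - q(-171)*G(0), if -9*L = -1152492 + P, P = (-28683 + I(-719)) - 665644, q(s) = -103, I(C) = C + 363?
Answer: 615725/3 ≈ 2.0524e+5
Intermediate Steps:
I(C) = 363 + C
P = -694683 (P = (-28683 + (363 - 719)) - 665644 = (-28683 - 356) - 665644 = -29039 - 665644 = -694683)
G(f) = f + 2*f² (G(f) = (f² + f²) + f = 2*f² + f = f + 2*f²)
L = 615725/3 (L = -(-1152492 - 694683)/9 = -⅑*(-1847175) = 615725/3 ≈ 2.0524e+5)
L - q(-171)*G(0) = 615725/3 - (-103)*0*(1 + 2*0) = 615725/3 - (-103)*0*(1 + 0) = 615725/3 - (-103)*0*1 = 615725/3 - (-103)*0 = 615725/3 - 1*0 = 615725/3 + 0 = 615725/3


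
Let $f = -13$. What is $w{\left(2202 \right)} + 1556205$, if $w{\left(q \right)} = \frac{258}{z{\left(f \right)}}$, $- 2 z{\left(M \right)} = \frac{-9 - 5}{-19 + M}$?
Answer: $\frac{10885179}{7} \approx 1.555 \cdot 10^{6}$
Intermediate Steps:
$z{\left(M \right)} = \frac{7}{-19 + M}$ ($z{\left(M \right)} = - \frac{\left(-9 - 5\right) \frac{1}{-19 + M}}{2} = - \frac{\left(-14\right) \frac{1}{-19 + M}}{2} = \frac{7}{-19 + M}$)
$w{\left(q \right)} = - \frac{8256}{7}$ ($w{\left(q \right)} = \frac{258}{7 \frac{1}{-19 - 13}} = \frac{258}{7 \frac{1}{-32}} = \frac{258}{7 \left(- \frac{1}{32}\right)} = \frac{258}{- \frac{7}{32}} = 258 \left(- \frac{32}{7}\right) = - \frac{8256}{7}$)
$w{\left(2202 \right)} + 1556205 = - \frac{8256}{7} + 1556205 = \frac{10885179}{7}$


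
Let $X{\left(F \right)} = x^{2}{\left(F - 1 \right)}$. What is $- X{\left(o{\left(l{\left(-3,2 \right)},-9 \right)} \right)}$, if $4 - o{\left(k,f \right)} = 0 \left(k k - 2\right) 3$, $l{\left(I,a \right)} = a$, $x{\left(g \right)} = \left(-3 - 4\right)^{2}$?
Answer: $-2401$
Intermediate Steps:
$x{\left(g \right)} = 49$ ($x{\left(g \right)} = \left(-7\right)^{2} = 49$)
$o{\left(k,f \right)} = 4$ ($o{\left(k,f \right)} = 4 - 0 \left(k k - 2\right) 3 = 4 - 0 \left(k^{2} - 2\right) 3 = 4 - 0 \left(-2 + k^{2}\right) 3 = 4 - 0 \cdot 3 = 4 - 0 = 4 + 0 = 4$)
$X{\left(F \right)} = 2401$ ($X{\left(F \right)} = 49^{2} = 2401$)
$- X{\left(o{\left(l{\left(-3,2 \right)},-9 \right)} \right)} = \left(-1\right) 2401 = -2401$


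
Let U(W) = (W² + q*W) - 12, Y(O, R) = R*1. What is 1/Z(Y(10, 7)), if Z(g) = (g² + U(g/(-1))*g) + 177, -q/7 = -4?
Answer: -1/887 ≈ -0.0011274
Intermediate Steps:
q = 28 (q = -7*(-4) = 28)
Y(O, R) = R
U(W) = -12 + W² + 28*W (U(W) = (W² + 28*W) - 12 = -12 + W² + 28*W)
Z(g) = 177 + g² + g*(-12 + g² - 28*g) (Z(g) = (g² + (-12 + (g/(-1))² + 28*(g/(-1)))*g) + 177 = (g² + (-12 + (g*(-1))² + 28*(g*(-1)))*g) + 177 = (g² + (-12 + (-g)² + 28*(-g))*g) + 177 = (g² + (-12 + g² - 28*g)*g) + 177 = (g² + g*(-12 + g² - 28*g)) + 177 = 177 + g² + g*(-12 + g² - 28*g))
1/Z(Y(10, 7)) = 1/(177 + 7³ - 27*7² - 12*7) = 1/(177 + 343 - 27*49 - 84) = 1/(177 + 343 - 1323 - 84) = 1/(-887) = -1/887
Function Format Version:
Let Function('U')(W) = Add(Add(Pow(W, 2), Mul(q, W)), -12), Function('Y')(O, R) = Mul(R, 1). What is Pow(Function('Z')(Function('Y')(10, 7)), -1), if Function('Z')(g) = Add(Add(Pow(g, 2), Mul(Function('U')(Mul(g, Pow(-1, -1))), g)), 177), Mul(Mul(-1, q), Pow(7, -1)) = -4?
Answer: Rational(-1, 887) ≈ -0.0011274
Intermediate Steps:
q = 28 (q = Mul(-7, -4) = 28)
Function('Y')(O, R) = R
Function('U')(W) = Add(-12, Pow(W, 2), Mul(28, W)) (Function('U')(W) = Add(Add(Pow(W, 2), Mul(28, W)), -12) = Add(-12, Pow(W, 2), Mul(28, W)))
Function('Z')(g) = Add(177, Pow(g, 2), Mul(g, Add(-12, Pow(g, 2), Mul(-28, g)))) (Function('Z')(g) = Add(Add(Pow(g, 2), Mul(Add(-12, Pow(Mul(g, Pow(-1, -1)), 2), Mul(28, Mul(g, Pow(-1, -1)))), g)), 177) = Add(Add(Pow(g, 2), Mul(Add(-12, Pow(Mul(g, -1), 2), Mul(28, Mul(g, -1))), g)), 177) = Add(Add(Pow(g, 2), Mul(Add(-12, Pow(Mul(-1, g), 2), Mul(28, Mul(-1, g))), g)), 177) = Add(Add(Pow(g, 2), Mul(Add(-12, Pow(g, 2), Mul(-28, g)), g)), 177) = Add(Add(Pow(g, 2), Mul(g, Add(-12, Pow(g, 2), Mul(-28, g)))), 177) = Add(177, Pow(g, 2), Mul(g, Add(-12, Pow(g, 2), Mul(-28, g)))))
Pow(Function('Z')(Function('Y')(10, 7)), -1) = Pow(Add(177, Pow(7, 3), Mul(-27, Pow(7, 2)), Mul(-12, 7)), -1) = Pow(Add(177, 343, Mul(-27, 49), -84), -1) = Pow(Add(177, 343, -1323, -84), -1) = Pow(-887, -1) = Rational(-1, 887)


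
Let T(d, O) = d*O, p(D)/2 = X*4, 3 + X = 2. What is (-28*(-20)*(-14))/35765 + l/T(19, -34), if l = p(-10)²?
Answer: -735360/2310419 ≈ -0.31828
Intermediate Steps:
X = -1 (X = -3 + 2 = -1)
p(D) = -8 (p(D) = 2*(-1*4) = 2*(-4) = -8)
T(d, O) = O*d
l = 64 (l = (-8)² = 64)
(-28*(-20)*(-14))/35765 + l/T(19, -34) = (-28*(-20)*(-14))/35765 + 64/((-34*19)) = (560*(-14))*(1/35765) + 64/(-646) = -7840*1/35765 + 64*(-1/646) = -1568/7153 - 32/323 = -735360/2310419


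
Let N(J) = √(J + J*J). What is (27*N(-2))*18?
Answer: 486*√2 ≈ 687.31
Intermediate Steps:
N(J) = √(J + J²)
(27*N(-2))*18 = (27*√(-2*(1 - 2)))*18 = (27*√(-2*(-1)))*18 = (27*√2)*18 = 486*√2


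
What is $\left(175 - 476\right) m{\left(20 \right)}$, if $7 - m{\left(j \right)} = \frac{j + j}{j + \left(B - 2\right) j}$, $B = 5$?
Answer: $- \frac{3913}{2} \approx -1956.5$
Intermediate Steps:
$m{\left(j \right)} = \frac{13}{2}$ ($m{\left(j \right)} = 7 - \frac{j + j}{j + \left(5 - 2\right) j} = 7 - \frac{2 j}{j + 3 j} = 7 - \frac{2 j}{4 j} = 7 - 2 j \frac{1}{4 j} = 7 - \frac{1}{2} = \frac{13}{2}$)
$\left(175 - 476\right) m{\left(20 \right)} = \left(175 - 476\right) \frac{13}{2} = \left(-301\right) \frac{13}{2} = - \frac{3913}{2}$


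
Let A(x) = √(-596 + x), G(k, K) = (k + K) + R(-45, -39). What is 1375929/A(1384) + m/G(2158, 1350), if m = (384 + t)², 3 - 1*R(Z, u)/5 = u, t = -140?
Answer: 29768/1859 + 1375929*√197/394 ≈ 49031.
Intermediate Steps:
R(Z, u) = 15 - 5*u
m = 59536 (m = (384 - 140)² = 244² = 59536)
G(k, K) = 210 + K + k (G(k, K) = (k + K) + (15 - 5*(-39)) = (K + k) + (15 + 195) = (K + k) + 210 = 210 + K + k)
1375929/A(1384) + m/G(2158, 1350) = 1375929/(√(-596 + 1384)) + 59536/(210 + 1350 + 2158) = 1375929/(√788) + 59536/3718 = 1375929/((2*√197)) + 59536*(1/3718) = 1375929*(√197/394) + 29768/1859 = 1375929*√197/394 + 29768/1859 = 29768/1859 + 1375929*√197/394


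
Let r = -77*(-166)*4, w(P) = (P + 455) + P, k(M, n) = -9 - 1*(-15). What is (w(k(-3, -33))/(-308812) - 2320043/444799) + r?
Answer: 7022188029752815/137359268788 ≈ 51123.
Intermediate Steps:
k(M, n) = 6 (k(M, n) = -9 + 15 = 6)
w(P) = 455 + 2*P (w(P) = (455 + P) + P = 455 + 2*P)
r = 51128 (r = 12782*4 = 51128)
(w(k(-3, -33))/(-308812) - 2320043/444799) + r = ((455 + 2*6)/(-308812) - 2320043/444799) + 51128 = ((455 + 12)*(-1/308812) - 2320043*1/444799) + 51128 = (467*(-1/308812) - 2320043/444799) + 51128 = (-467/308812 - 2320043/444799) + 51128 = -716664840049/137359268788 + 51128 = 7022188029752815/137359268788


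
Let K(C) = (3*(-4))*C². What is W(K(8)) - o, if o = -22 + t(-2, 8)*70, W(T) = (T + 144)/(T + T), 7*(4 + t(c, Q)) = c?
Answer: 10317/32 ≈ 322.41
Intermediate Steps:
t(c, Q) = -4 + c/7
K(C) = -12*C²
W(T) = (144 + T)/(2*T) (W(T) = (144 + T)/((2*T)) = (144 + T)*(1/(2*T)) = (144 + T)/(2*T))
o = -322 (o = -22 + (-4 + (⅐)*(-2))*70 = -22 + (-4 - 2/7)*70 = -22 - 30/7*70 = -22 - 300 = -322)
W(K(8)) - o = (144 - 12*8²)/(2*((-12*8²))) - 1*(-322) = (144 - 12*64)/(2*((-12*64))) + 322 = (½)*(144 - 768)/(-768) + 322 = (½)*(-1/768)*(-624) + 322 = 13/32 + 322 = 10317/32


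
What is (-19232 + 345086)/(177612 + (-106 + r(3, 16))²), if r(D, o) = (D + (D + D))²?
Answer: 325854/178237 ≈ 1.8282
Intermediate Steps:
r(D, o) = 9*D² (r(D, o) = (D + 2*D)² = (3*D)² = 9*D²)
(-19232 + 345086)/(177612 + (-106 + r(3, 16))²) = (-19232 + 345086)/(177612 + (-106 + 9*3²)²) = 325854/(177612 + (-106 + 9*9)²) = 325854/(177612 + (-106 + 81)²) = 325854/(177612 + (-25)²) = 325854/(177612 + 625) = 325854/178237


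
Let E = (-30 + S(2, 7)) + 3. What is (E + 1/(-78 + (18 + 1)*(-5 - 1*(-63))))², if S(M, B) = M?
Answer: 655308801/1048576 ≈ 624.95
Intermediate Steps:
E = -25 (E = (-30 + 2) + 3 = -28 + 3 = -25)
(E + 1/(-78 + (18 + 1)*(-5 - 1*(-63))))² = (-25 + 1/(-78 + (18 + 1)*(-5 - 1*(-63))))² = (-25 + 1/(-78 + 19*(-5 + 63)))² = (-25 + 1/(-78 + 19*58))² = (-25 + 1/(-78 + 1102))² = (-25 + 1/1024)² = (-25599/1024)² = 655308801/1048576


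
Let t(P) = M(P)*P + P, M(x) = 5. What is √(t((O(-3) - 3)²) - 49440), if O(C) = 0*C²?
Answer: I*√49386 ≈ 222.23*I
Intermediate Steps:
O(C) = 0
t(P) = 6*P (t(P) = 5*P + P = 6*P)
√(t((O(-3) - 3)²) - 49440) = √(6*(0 - 3)² - 49440) = √(6*(-3)² - 49440) = √(6*9 - 49440) = √(54 - 49440) = √(-49386) = I*√49386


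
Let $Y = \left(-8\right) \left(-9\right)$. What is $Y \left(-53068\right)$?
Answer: $-3820896$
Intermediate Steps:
$Y = 72$
$Y \left(-53068\right) = 72 \left(-53068\right) = -3820896$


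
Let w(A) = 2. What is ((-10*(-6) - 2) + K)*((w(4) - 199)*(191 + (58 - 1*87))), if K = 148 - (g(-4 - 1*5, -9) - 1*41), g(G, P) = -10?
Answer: -8201898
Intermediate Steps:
K = 199 (K = 148 - (-10 - 1*41) = 148 - (-10 - 41) = 148 - 1*(-51) = 148 + 51 = 199)
((-10*(-6) - 2) + K)*((w(4) - 199)*(191 + (58 - 1*87))) = ((-10*(-6) - 2) + 199)*((2 - 199)*(191 + (58 - 1*87))) = ((60 - 2) + 199)*(-197*(191 + (58 - 87))) = (58 + 199)*(-197*(191 - 29)) = 257*(-197*162) = 257*(-31914) = -8201898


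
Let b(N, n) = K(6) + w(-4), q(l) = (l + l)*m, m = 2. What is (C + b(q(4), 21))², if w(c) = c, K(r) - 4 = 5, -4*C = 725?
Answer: 497025/16 ≈ 31064.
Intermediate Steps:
C = -725/4 (C = -¼*725 = -725/4 ≈ -181.25)
K(r) = 9 (K(r) = 4 + 5 = 9)
q(l) = 4*l (q(l) = (l + l)*2 = (2*l)*2 = 4*l)
b(N, n) = 5 (b(N, n) = 9 - 4 = 5)
(C + b(q(4), 21))² = (-725/4 + 5)² = (-705/4)² = 497025/16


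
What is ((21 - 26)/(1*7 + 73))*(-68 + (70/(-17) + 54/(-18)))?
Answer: 1277/272 ≈ 4.6949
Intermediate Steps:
((21 - 26)/(1*7 + 73))*(-68 + (70/(-17) + 54/(-18))) = (-5/(7 + 73))*(-68 + (70*(-1/17) + 54*(-1/18))) = (-5/80)*(-68 + (-70/17 - 3)) = (-5*1/80)*(-68 - 121/17) = -1/16*(-1277/17) = 1277/272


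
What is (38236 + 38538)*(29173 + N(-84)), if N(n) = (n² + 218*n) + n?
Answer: 1369110742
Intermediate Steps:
N(n) = n² + 219*n
(38236 + 38538)*(29173 + N(-84)) = (38236 + 38538)*(29173 - 84*(219 - 84)) = 76774*(29173 - 84*135) = 76774*(29173 - 11340) = 76774*17833 = 1369110742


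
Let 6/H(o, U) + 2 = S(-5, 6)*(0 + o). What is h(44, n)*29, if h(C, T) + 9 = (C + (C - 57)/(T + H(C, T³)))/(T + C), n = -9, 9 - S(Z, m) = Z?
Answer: -21575101/96600 ≈ -223.34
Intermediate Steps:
S(Z, m) = 9 - Z
H(o, U) = 6/(-2 + 14*o) (H(o, U) = 6/(-2 + (9 - 1*(-5))*(0 + o)) = 6/(-2 + (9 + 5)*o) = 6/(-2 + 14*o))
h(C, T) = -9 + (C + (-57 + C)/(T + 3/(-1 + 7*C)))/(C + T) (h(C, T) = -9 + (C + (C - 57)/(T + 3/(-1 + 7*C)))/(T + C) = -9 + (C + (-57 + C)/(T + 3/(-1 + 7*C)))/(C + T))
h(44, n)*29 = ((-27*(-9) - 24*44 - (-1 + 7*44)*(57 - 1*44 + 9*(-9)² + 8*44*(-9)))/(3*44 + 3*(-9) - 9*(-1 + 7*44)*(44 - 9)))*29 = ((243 - 1056 - (-1 + 308)*(57 - 44 + 9*81 - 3168))/(132 - 27 - 9*(-1 + 308)*35))*29 = ((243 - 1056 - 1*307*(57 - 44 + 729 - 3168))/(132 - 27 - 9*307*35))*29 = ((243 - 1056 - 1*307*(-2426))/(132 - 27 - 96705))*29 = ((243 - 1056 + 744782)/(-96600))*29 = -1/96600*743969*29 = -743969/96600*29 = -21575101/96600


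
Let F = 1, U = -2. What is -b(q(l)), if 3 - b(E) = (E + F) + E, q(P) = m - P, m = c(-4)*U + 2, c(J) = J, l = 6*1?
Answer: 6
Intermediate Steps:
l = 6
m = 10 (m = -4*(-2) + 2 = 8 + 2 = 10)
q(P) = 10 - P
b(E) = 2 - 2*E (b(E) = 3 - ((E + 1) + E) = 3 - ((1 + E) + E) = 3 - (1 + 2*E) = 3 + (-1 - 2*E) = 2 - 2*E)
-b(q(l)) = -(2 - 2*(10 - 1*6)) = -(2 - 2*(10 - 6)) = -(2 - 2*4) = -(2 - 8) = -1*(-6) = 6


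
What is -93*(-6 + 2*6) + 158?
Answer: -400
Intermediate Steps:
-93*(-6 + 2*6) + 158 = -93*(-6 + 12) + 158 = -93*6 + 158 = -558 + 158 = -400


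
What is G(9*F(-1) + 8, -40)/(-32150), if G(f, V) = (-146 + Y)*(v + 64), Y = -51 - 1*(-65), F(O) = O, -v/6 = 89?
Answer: -6204/3215 ≈ -1.9297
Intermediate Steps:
v = -534 (v = -6*89 = -534)
Y = 14 (Y = -51 + 65 = 14)
G(f, V) = 62040 (G(f, V) = (-146 + 14)*(-534 + 64) = -132*(-470) = 62040)
G(9*F(-1) + 8, -40)/(-32150) = 62040/(-32150) = 62040*(-1/32150) = -6204/3215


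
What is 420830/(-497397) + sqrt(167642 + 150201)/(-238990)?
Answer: -420830/497397 - sqrt(317843)/238990 ≈ -0.84842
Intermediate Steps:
420830/(-497397) + sqrt(167642 + 150201)/(-238990) = 420830*(-1/497397) + sqrt(317843)*(-1/238990) = -420830/497397 - sqrt(317843)/238990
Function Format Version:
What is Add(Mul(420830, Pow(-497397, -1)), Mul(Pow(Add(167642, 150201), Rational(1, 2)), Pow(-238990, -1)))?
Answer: Add(Rational(-420830, 497397), Mul(Rational(-1, 238990), Pow(317843, Rational(1, 2)))) ≈ -0.84842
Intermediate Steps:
Add(Mul(420830, Pow(-497397, -1)), Mul(Pow(Add(167642, 150201), Rational(1, 2)), Pow(-238990, -1))) = Add(Mul(420830, Rational(-1, 497397)), Mul(Pow(317843, Rational(1, 2)), Rational(-1, 238990))) = Add(Rational(-420830, 497397), Mul(Rational(-1, 238990), Pow(317843, Rational(1, 2))))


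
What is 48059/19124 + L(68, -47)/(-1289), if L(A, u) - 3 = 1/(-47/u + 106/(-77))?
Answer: 1796302239/714874244 ≈ 2.5128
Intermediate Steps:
L(A, u) = 3 + 1/(-106/77 - 47/u) (L(A, u) = 3 + 1/(-47/u + 106/(-77)) = 3 + 1/(-47/u + 106*(-1/77)) = 3 + 1/(-47/u - 106/77) = 3 + 1/(-106/77 - 47/u))
48059/19124 + L(68, -47)/(-1289) = 48059/19124 + ((10857 + 241*(-47))/(3619 + 106*(-47)))/(-1289) = 48059*(1/19124) + ((10857 - 11327)/(3619 - 4982))*(-1/1289) = 48059/19124 + (-470/(-1363))*(-1/1289) = 48059/19124 - 1/1363*(-470)*(-1/1289) = 48059/19124 + (10/29)*(-1/1289) = 48059/19124 - 10/37381 = 1796302239/714874244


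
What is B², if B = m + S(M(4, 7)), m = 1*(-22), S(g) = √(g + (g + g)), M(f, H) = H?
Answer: (22 - √21)² ≈ 303.37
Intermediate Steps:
S(g) = √3*√g (S(g) = √(g + 2*g) = √(3*g) = √3*√g)
m = -22
B = -22 + √21 (B = -22 + √3*√7 = -22 + √21 ≈ -17.417)
B² = (-22 + √21)²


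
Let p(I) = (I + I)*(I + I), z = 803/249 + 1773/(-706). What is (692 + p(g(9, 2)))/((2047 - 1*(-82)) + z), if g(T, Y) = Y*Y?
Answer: 132900264/374390867 ≈ 0.35498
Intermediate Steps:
g(T, Y) = Y²
z = 125441/175794 (z = 803*(1/249) + 1773*(-1/706) = 803/249 - 1773/706 = 125441/175794 ≈ 0.71357)
p(I) = 4*I² (p(I) = (2*I)*(2*I) = 4*I²)
(692 + p(g(9, 2)))/((2047 - 1*(-82)) + z) = (692 + 4*(2²)²)/((2047 - 1*(-82)) + 125441/175794) = (692 + 4*4²)/((2047 + 82) + 125441/175794) = (692 + 4*16)/(2129 + 125441/175794) = (692 + 64)/(374390867/175794) = 756*(175794/374390867) = 132900264/374390867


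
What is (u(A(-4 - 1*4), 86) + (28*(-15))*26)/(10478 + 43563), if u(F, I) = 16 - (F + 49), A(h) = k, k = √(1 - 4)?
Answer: -10953/54041 - I*√3/54041 ≈ -0.20268 - 3.2051e-5*I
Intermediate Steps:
k = I*√3 (k = √(-3) = I*√3 ≈ 1.732*I)
A(h) = I*√3
u(F, I) = -33 - F (u(F, I) = 16 - (49 + F) = 16 + (-49 - F) = -33 - F)
(u(A(-4 - 1*4), 86) + (28*(-15))*26)/(10478 + 43563) = ((-33 - I*√3) + (28*(-15))*26)/(10478 + 43563) = ((-33 - I*√3) - 420*26)/54041 = ((-33 - I*√3) - 10920)*(1/54041) = (-10953 - I*√3)*(1/54041) = -10953/54041 - I*√3/54041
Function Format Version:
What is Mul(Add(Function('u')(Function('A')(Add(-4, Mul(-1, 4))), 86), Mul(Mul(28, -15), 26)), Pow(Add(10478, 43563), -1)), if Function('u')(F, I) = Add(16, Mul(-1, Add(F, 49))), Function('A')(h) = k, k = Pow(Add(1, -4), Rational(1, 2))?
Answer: Add(Rational(-10953, 54041), Mul(Rational(-1, 54041), I, Pow(3, Rational(1, 2)))) ≈ Add(-0.20268, Mul(-3.2051e-5, I))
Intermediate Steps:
k = Mul(I, Pow(3, Rational(1, 2))) (k = Pow(-3, Rational(1, 2)) = Mul(I, Pow(3, Rational(1, 2))) ≈ Mul(1.7320, I))
Function('A')(h) = Mul(I, Pow(3, Rational(1, 2)))
Function('u')(F, I) = Add(-33, Mul(-1, F)) (Function('u')(F, I) = Add(16, Mul(-1, Add(49, F))) = Add(16, Add(-49, Mul(-1, F))) = Add(-33, Mul(-1, F)))
Mul(Add(Function('u')(Function('A')(Add(-4, Mul(-1, 4))), 86), Mul(Mul(28, -15), 26)), Pow(Add(10478, 43563), -1)) = Mul(Add(Add(-33, Mul(-1, Mul(I, Pow(3, Rational(1, 2))))), Mul(Mul(28, -15), 26)), Pow(Add(10478, 43563), -1)) = Mul(Add(Add(-33, Mul(-1, I, Pow(3, Rational(1, 2)))), Mul(-420, 26)), Pow(54041, -1)) = Mul(Add(Add(-33, Mul(-1, I, Pow(3, Rational(1, 2)))), -10920), Rational(1, 54041)) = Mul(Add(-10953, Mul(-1, I, Pow(3, Rational(1, 2)))), Rational(1, 54041)) = Add(Rational(-10953, 54041), Mul(Rational(-1, 54041), I, Pow(3, Rational(1, 2))))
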